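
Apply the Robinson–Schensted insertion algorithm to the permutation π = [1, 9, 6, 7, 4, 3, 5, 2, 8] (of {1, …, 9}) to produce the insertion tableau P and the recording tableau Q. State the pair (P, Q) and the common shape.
P = [1, 2, 5, 8] / [3, 7] / [4] / [6] / [9];  Q = [1, 2, 4, 9] / [3, 7] / [5] / [6] / [8];  common shape = (4, 2, 1, 1, 1)

Row-insert the values π_1, π_2, … into P one at a time, bumping the leftmost entry strictly greater than the inserted value down to the next row. The recording tableau Q records, in position (i, j), the step at which that cell was added to P.
  Insert 1 (step 1): P = [1];  Q = [1]
  Insert 9 (step 2): P = [1, 9];  Q = [1, 2]
  Insert 6 (step 3): P = [1, 6] / [9];  Q = [1, 2] / [3]
  Insert 7 (step 4): P = [1, 6, 7] / [9];  Q = [1, 2, 4] / [3]
  Insert 4 (step 5): P = [1, 4, 7] / [6] / [9];  Q = [1, 2, 4] / [3] / [5]
  Insert 3 (step 6): P = [1, 3, 7] / [4] / [6] / [9];  Q = [1, 2, 4] / [3] / [5] / [6]
  Insert 5 (step 7): P = [1, 3, 5] / [4, 7] / [6] / [9];  Q = [1, 2, 4] / [3, 7] / [5] / [6]
  Insert 2 (step 8): P = [1, 2, 5] / [3, 7] / [4] / [6] / [9];  Q = [1, 2, 4] / [3, 7] / [5] / [6] / [8]
  Insert 8 (step 9): P = [1, 2, 5, 8] / [3, 7] / [4] / [6] / [9];  Q = [1, 2, 4, 9] / [3, 7] / [5] / [6] / [8]
Final shape: (4, 2, 1, 1, 1).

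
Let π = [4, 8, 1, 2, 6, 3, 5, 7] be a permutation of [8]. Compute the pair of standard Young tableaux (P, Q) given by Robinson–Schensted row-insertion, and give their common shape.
P = [1, 2, 3, 5, 7] / [4, 6] / [8];  Q = [1, 2, 5, 7, 8] / [3, 4] / [6];  common shape = (5, 2, 1)

Row-insert the values π_1, π_2, … into P one at a time, bumping the leftmost entry strictly greater than the inserted value down to the next row. The recording tableau Q records, in position (i, j), the step at which that cell was added to P.
  Insert 4 (step 1): P = [4];  Q = [1]
  Insert 8 (step 2): P = [4, 8];  Q = [1, 2]
  Insert 1 (step 3): P = [1, 8] / [4];  Q = [1, 2] / [3]
  Insert 2 (step 4): P = [1, 2] / [4, 8];  Q = [1, 2] / [3, 4]
  Insert 6 (step 5): P = [1, 2, 6] / [4, 8];  Q = [1, 2, 5] / [3, 4]
  Insert 3 (step 6): P = [1, 2, 3] / [4, 6] / [8];  Q = [1, 2, 5] / [3, 4] / [6]
  Insert 5 (step 7): P = [1, 2, 3, 5] / [4, 6] / [8];  Q = [1, 2, 5, 7] / [3, 4] / [6]
  Insert 7 (step 8): P = [1, 2, 3, 5, 7] / [4, 6] / [8];  Q = [1, 2, 5, 7, 8] / [3, 4] / [6]
Final shape: (5, 2, 1).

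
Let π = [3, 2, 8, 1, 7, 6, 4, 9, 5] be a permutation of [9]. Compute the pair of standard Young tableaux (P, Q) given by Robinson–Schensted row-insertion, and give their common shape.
P = [1, 4, 5] / [2, 6, 9] / [3, 7] / [8];  Q = [1, 3, 8] / [2, 5, 9] / [4, 6] / [7];  common shape = (3, 3, 2, 1)

Row-insert the values π_1, π_2, … into P one at a time, bumping the leftmost entry strictly greater than the inserted value down to the next row. The recording tableau Q records, in position (i, j), the step at which that cell was added to P.
  Insert 3 (step 1): P = [3];  Q = [1]
  Insert 2 (step 2): P = [2] / [3];  Q = [1] / [2]
  Insert 8 (step 3): P = [2, 8] / [3];  Q = [1, 3] / [2]
  Insert 1 (step 4): P = [1, 8] / [2] / [3];  Q = [1, 3] / [2] / [4]
  Insert 7 (step 5): P = [1, 7] / [2, 8] / [3];  Q = [1, 3] / [2, 5] / [4]
  Insert 6 (step 6): P = [1, 6] / [2, 7] / [3, 8];  Q = [1, 3] / [2, 5] / [4, 6]
  Insert 4 (step 7): P = [1, 4] / [2, 6] / [3, 7] / [8];  Q = [1, 3] / [2, 5] / [4, 6] / [7]
  Insert 9 (step 8): P = [1, 4, 9] / [2, 6] / [3, 7] / [8];  Q = [1, 3, 8] / [2, 5] / [4, 6] / [7]
  Insert 5 (step 9): P = [1, 4, 5] / [2, 6, 9] / [3, 7] / [8];  Q = [1, 3, 8] / [2, 5, 9] / [4, 6] / [7]
Final shape: (3, 3, 2, 1).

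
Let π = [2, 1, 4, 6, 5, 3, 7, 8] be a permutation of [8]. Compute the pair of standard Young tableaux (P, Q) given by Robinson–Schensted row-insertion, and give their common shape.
P = [1, 3, 5, 7, 8] / [2, 4] / [6];  Q = [1, 3, 4, 7, 8] / [2, 5] / [6];  common shape = (5, 2, 1)

Row-insert the values π_1, π_2, … into P one at a time, bumping the leftmost entry strictly greater than the inserted value down to the next row. The recording tableau Q records, in position (i, j), the step at which that cell was added to P.
  Insert 2 (step 1): P = [2];  Q = [1]
  Insert 1 (step 2): P = [1] / [2];  Q = [1] / [2]
  Insert 4 (step 3): P = [1, 4] / [2];  Q = [1, 3] / [2]
  Insert 6 (step 4): P = [1, 4, 6] / [2];  Q = [1, 3, 4] / [2]
  Insert 5 (step 5): P = [1, 4, 5] / [2, 6];  Q = [1, 3, 4] / [2, 5]
  Insert 3 (step 6): P = [1, 3, 5] / [2, 4] / [6];  Q = [1, 3, 4] / [2, 5] / [6]
  Insert 7 (step 7): P = [1, 3, 5, 7] / [2, 4] / [6];  Q = [1, 3, 4, 7] / [2, 5] / [6]
  Insert 8 (step 8): P = [1, 3, 5, 7, 8] / [2, 4] / [6];  Q = [1, 3, 4, 7, 8] / [2, 5] / [6]
Final shape: (5, 2, 1).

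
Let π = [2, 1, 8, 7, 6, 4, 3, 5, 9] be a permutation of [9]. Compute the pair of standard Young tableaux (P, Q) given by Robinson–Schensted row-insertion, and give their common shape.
P = [1, 3, 5, 9] / [2, 4] / [6] / [7] / [8];  Q = [1, 3, 8, 9] / [2, 4] / [5] / [6] / [7];  common shape = (4, 2, 1, 1, 1)

Row-insert the values π_1, π_2, … into P one at a time, bumping the leftmost entry strictly greater than the inserted value down to the next row. The recording tableau Q records, in position (i, j), the step at which that cell was added to P.
  Insert 2 (step 1): P = [2];  Q = [1]
  Insert 1 (step 2): P = [1] / [2];  Q = [1] / [2]
  Insert 8 (step 3): P = [1, 8] / [2];  Q = [1, 3] / [2]
  Insert 7 (step 4): P = [1, 7] / [2, 8];  Q = [1, 3] / [2, 4]
  Insert 6 (step 5): P = [1, 6] / [2, 7] / [8];  Q = [1, 3] / [2, 4] / [5]
  Insert 4 (step 6): P = [1, 4] / [2, 6] / [7] / [8];  Q = [1, 3] / [2, 4] / [5] / [6]
  Insert 3 (step 7): P = [1, 3] / [2, 4] / [6] / [7] / [8];  Q = [1, 3] / [2, 4] / [5] / [6] / [7]
  Insert 5 (step 8): P = [1, 3, 5] / [2, 4] / [6] / [7] / [8];  Q = [1, 3, 8] / [2, 4] / [5] / [6] / [7]
  Insert 9 (step 9): P = [1, 3, 5, 9] / [2, 4] / [6] / [7] / [8];  Q = [1, 3, 8, 9] / [2, 4] / [5] / [6] / [7]
Final shape: (4, 2, 1, 1, 1).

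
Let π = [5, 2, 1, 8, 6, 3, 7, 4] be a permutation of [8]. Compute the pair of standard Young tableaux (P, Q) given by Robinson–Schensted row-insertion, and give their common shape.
P = [1, 3, 4] / [2, 6, 7] / [5, 8];  Q = [1, 4, 7] / [2, 5, 8] / [3, 6];  common shape = (3, 3, 2)

Row-insert the values π_1, π_2, … into P one at a time, bumping the leftmost entry strictly greater than the inserted value down to the next row. The recording tableau Q records, in position (i, j), the step at which that cell was added to P.
  Insert 5 (step 1): P = [5];  Q = [1]
  Insert 2 (step 2): P = [2] / [5];  Q = [1] / [2]
  Insert 1 (step 3): P = [1] / [2] / [5];  Q = [1] / [2] / [3]
  Insert 8 (step 4): P = [1, 8] / [2] / [5];  Q = [1, 4] / [2] / [3]
  Insert 6 (step 5): P = [1, 6] / [2, 8] / [5];  Q = [1, 4] / [2, 5] / [3]
  Insert 3 (step 6): P = [1, 3] / [2, 6] / [5, 8];  Q = [1, 4] / [2, 5] / [3, 6]
  Insert 7 (step 7): P = [1, 3, 7] / [2, 6] / [5, 8];  Q = [1, 4, 7] / [2, 5] / [3, 6]
  Insert 4 (step 8): P = [1, 3, 4] / [2, 6, 7] / [5, 8];  Q = [1, 4, 7] / [2, 5, 8] / [3, 6]
Final shape: (3, 3, 2).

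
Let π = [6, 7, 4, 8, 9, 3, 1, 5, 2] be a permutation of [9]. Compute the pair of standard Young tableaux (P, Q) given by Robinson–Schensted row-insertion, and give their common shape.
P = [1, 2, 8, 9] / [3, 5] / [4, 7] / [6];  Q = [1, 2, 4, 5] / [3, 8] / [6, 9] / [7];  common shape = (4, 2, 2, 1)

Row-insert the values π_1, π_2, … into P one at a time, bumping the leftmost entry strictly greater than the inserted value down to the next row. The recording tableau Q records, in position (i, j), the step at which that cell was added to P.
  Insert 6 (step 1): P = [6];  Q = [1]
  Insert 7 (step 2): P = [6, 7];  Q = [1, 2]
  Insert 4 (step 3): P = [4, 7] / [6];  Q = [1, 2] / [3]
  Insert 8 (step 4): P = [4, 7, 8] / [6];  Q = [1, 2, 4] / [3]
  Insert 9 (step 5): P = [4, 7, 8, 9] / [6];  Q = [1, 2, 4, 5] / [3]
  Insert 3 (step 6): P = [3, 7, 8, 9] / [4] / [6];  Q = [1, 2, 4, 5] / [3] / [6]
  Insert 1 (step 7): P = [1, 7, 8, 9] / [3] / [4] / [6];  Q = [1, 2, 4, 5] / [3] / [6] / [7]
  Insert 5 (step 8): P = [1, 5, 8, 9] / [3, 7] / [4] / [6];  Q = [1, 2, 4, 5] / [3, 8] / [6] / [7]
  Insert 2 (step 9): P = [1, 2, 8, 9] / [3, 5] / [4, 7] / [6];  Q = [1, 2, 4, 5] / [3, 8] / [6, 9] / [7]
Final shape: (4, 2, 2, 1).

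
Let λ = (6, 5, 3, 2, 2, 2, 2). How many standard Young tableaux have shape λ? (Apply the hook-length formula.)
# SYT of shape (6, 5, 3, 2, 2, 2, 2) = 1357956600

Hook-length formula: f^λ = n! / Π hook(c), product over all cells c of the Young diagram. For λ = (6, 5, 3, 2, 2, 2, 2), n = 22 boxes. Hook lengths by row (left-to-right, top-to-bottom): [12, 11, 6, 4, 3, 1]; [10, 9, 4, 2, 1]; [7, 6, 1]; [5, 4]; [4, 3]; [3, 2]; [2, 1]. Product of hooks = 827714764800. So f^λ = 22! / 827714764800 = 1124000727777607680000 / 827714764800 = 1357956600.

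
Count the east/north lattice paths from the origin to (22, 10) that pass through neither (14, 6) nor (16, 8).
Number of paths = 31244532

Inclusion–exclusion. Total paths: C(32, 22) = 64512240. Through P₁: C(20, 14)·C(12, 8) = 19186200. Through P₂: C(24, 16)·C(8, 6) = 20593188. Since P₁ is strictly southwest of P₂, a monotone path through both must visit P₁ then P₂; paths through both = C(20, 14)·C(4, 2)·C(8, 6) = 6511680. Avoid both = 64512240 − 19186200 − 20593188 + 6511680 = 31244532.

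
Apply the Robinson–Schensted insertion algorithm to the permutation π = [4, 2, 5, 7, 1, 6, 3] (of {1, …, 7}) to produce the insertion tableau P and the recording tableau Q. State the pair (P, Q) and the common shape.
P = [1, 3, 6] / [2, 5] / [4, 7];  Q = [1, 3, 4] / [2, 6] / [5, 7];  common shape = (3, 2, 2)

Row-insert the values π_1, π_2, … into P one at a time, bumping the leftmost entry strictly greater than the inserted value down to the next row. The recording tableau Q records, in position (i, j), the step at which that cell was added to P.
  Insert 4 (step 1): P = [4];  Q = [1]
  Insert 2 (step 2): P = [2] / [4];  Q = [1] / [2]
  Insert 5 (step 3): P = [2, 5] / [4];  Q = [1, 3] / [2]
  Insert 7 (step 4): P = [2, 5, 7] / [4];  Q = [1, 3, 4] / [2]
  Insert 1 (step 5): P = [1, 5, 7] / [2] / [4];  Q = [1, 3, 4] / [2] / [5]
  Insert 6 (step 6): P = [1, 5, 6] / [2, 7] / [4];  Q = [1, 3, 4] / [2, 6] / [5]
  Insert 3 (step 7): P = [1, 3, 6] / [2, 5] / [4, 7];  Q = [1, 3, 4] / [2, 6] / [5, 7]
Final shape: (3, 2, 2).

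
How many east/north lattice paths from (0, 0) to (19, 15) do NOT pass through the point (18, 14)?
Number of paths = 913096320

Total paths from (0, 0) to (19, 15): C(34, 19) = 1855967520. Paths through (18, 14): (paths (0, 0) → (18, 14)) × (paths (18, 14) → (19, 15)) = C(32, 18) · C(2, 1) = 471435600 · 2 = 942871200. Avoidance count = 1855967520 − 942871200 = 913096320.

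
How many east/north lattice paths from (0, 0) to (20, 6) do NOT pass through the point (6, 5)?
Number of paths = 223300

Total paths from (0, 0) to (20, 6): C(26, 20) = 230230. Paths through (6, 5): (paths (0, 0) → (6, 5)) × (paths (6, 5) → (20, 6)) = C(11, 6) · C(15, 14) = 462 · 15 = 6930. Avoidance count = 230230 − 6930 = 223300.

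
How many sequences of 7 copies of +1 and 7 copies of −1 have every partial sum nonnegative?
C_7 = 429

These ballot sequences are counted by the Catalan number C_n = (1/(n + 1)) · C(2n, n). For n = 7: C_7 = (1/8) · C(14, 7) = 3432/8 = 429.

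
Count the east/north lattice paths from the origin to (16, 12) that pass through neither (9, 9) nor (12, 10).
Number of paths = 17804865

Inclusion–exclusion. Total paths: C(28, 16) = 30421755. Through P₁: C(18, 9)·C(10, 7) = 5834400. Through P₂: C(22, 12)·C(6, 4) = 9699690. Since P₁ is strictly southwest of P₂, a monotone path through both must visit P₁ then P₂; paths through both = C(18, 9)·C(4, 3)·C(6, 4) = 2917200. Avoid both = 30421755 − 5834400 − 9699690 + 2917200 = 17804865.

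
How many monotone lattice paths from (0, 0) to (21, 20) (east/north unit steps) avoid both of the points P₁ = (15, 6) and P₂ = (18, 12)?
Number of paths = 253506381495

Inclusion–exclusion. Total paths: C(41, 21) = 269128937220. Through P₁: C(21, 15)·C(20, 6) = 2103272640. Through P₂: C(30, 18)·C(11, 3) = 14271382125. Since P₁ is strictly southwest of P₂, a monotone path through both must visit P₁ then P₂; paths through both = C(21, 15)·C(9, 3)·C(11, 3) = 752099040. Avoid both = 269128937220 − 2103272640 − 14271382125 + 752099040 = 253506381495.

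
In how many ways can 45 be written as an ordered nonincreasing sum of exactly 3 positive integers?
p(45, 3 parts) = 169

Partitions of n into exactly k parts are in bijection with partitions of n − k into at most k parts (subtract 1 from each part). So p(45, exactly 3) = p(42, parts ≤ 3). Computing via the recurrence p(m, j) = p(m, j−1) + p(m−j, j) gives 169.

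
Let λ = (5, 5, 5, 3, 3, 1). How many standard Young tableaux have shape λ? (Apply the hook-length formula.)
# SYT of shape (5, 5, 5, 3, 3, 1) = 640179540

Hook-length formula: f^λ = n! / Π hook(c), product over all cells c of the Young diagram. For λ = (5, 5, 5, 3, 3, 1), n = 22 boxes. Hook lengths by row (left-to-right, top-to-bottom): [10, 8, 7, 4, 3]; [9, 7, 6, 3, 2]; [8, 6, 5, 2, 1]; [5, 3, 2]; [4, 2, 1]; [1]. Product of hooks = 1755758592000. So f^λ = 22! / 1755758592000 = 1124000727777607680000 / 1755758592000 = 640179540.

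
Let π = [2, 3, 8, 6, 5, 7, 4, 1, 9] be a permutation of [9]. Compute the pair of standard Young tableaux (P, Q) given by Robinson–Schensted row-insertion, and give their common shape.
P = [1, 3, 4, 7, 9] / [2] / [5] / [6] / [8];  Q = [1, 2, 3, 6, 9] / [4] / [5] / [7] / [8];  common shape = (5, 1, 1, 1, 1)

Row-insert the values π_1, π_2, … into P one at a time, bumping the leftmost entry strictly greater than the inserted value down to the next row. The recording tableau Q records, in position (i, j), the step at which that cell was added to P.
  Insert 2 (step 1): P = [2];  Q = [1]
  Insert 3 (step 2): P = [2, 3];  Q = [1, 2]
  Insert 8 (step 3): P = [2, 3, 8];  Q = [1, 2, 3]
  Insert 6 (step 4): P = [2, 3, 6] / [8];  Q = [1, 2, 3] / [4]
  Insert 5 (step 5): P = [2, 3, 5] / [6] / [8];  Q = [1, 2, 3] / [4] / [5]
  Insert 7 (step 6): P = [2, 3, 5, 7] / [6] / [8];  Q = [1, 2, 3, 6] / [4] / [5]
  Insert 4 (step 7): P = [2, 3, 4, 7] / [5] / [6] / [8];  Q = [1, 2, 3, 6] / [4] / [5] / [7]
  Insert 1 (step 8): P = [1, 3, 4, 7] / [2] / [5] / [6] / [8];  Q = [1, 2, 3, 6] / [4] / [5] / [7] / [8]
  Insert 9 (step 9): P = [1, 3, 4, 7, 9] / [2] / [5] / [6] / [8];  Q = [1, 2, 3, 6, 9] / [4] / [5] / [7] / [8]
Final shape: (5, 1, 1, 1, 1).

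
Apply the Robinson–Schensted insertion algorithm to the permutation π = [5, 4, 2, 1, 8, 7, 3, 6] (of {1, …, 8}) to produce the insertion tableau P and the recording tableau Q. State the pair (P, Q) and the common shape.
P = [1, 3, 6] / [2, 7] / [4, 8] / [5];  Q = [1, 5, 8] / [2, 6] / [3, 7] / [4];  common shape = (3, 2, 2, 1)

Row-insert the values π_1, π_2, … into P one at a time, bumping the leftmost entry strictly greater than the inserted value down to the next row. The recording tableau Q records, in position (i, j), the step at which that cell was added to P.
  Insert 5 (step 1): P = [5];  Q = [1]
  Insert 4 (step 2): P = [4] / [5];  Q = [1] / [2]
  Insert 2 (step 3): P = [2] / [4] / [5];  Q = [1] / [2] / [3]
  Insert 1 (step 4): P = [1] / [2] / [4] / [5];  Q = [1] / [2] / [3] / [4]
  Insert 8 (step 5): P = [1, 8] / [2] / [4] / [5];  Q = [1, 5] / [2] / [3] / [4]
  Insert 7 (step 6): P = [1, 7] / [2, 8] / [4] / [5];  Q = [1, 5] / [2, 6] / [3] / [4]
  Insert 3 (step 7): P = [1, 3] / [2, 7] / [4, 8] / [5];  Q = [1, 5] / [2, 6] / [3, 7] / [4]
  Insert 6 (step 8): P = [1, 3, 6] / [2, 7] / [4, 8] / [5];  Q = [1, 5, 8] / [2, 6] / [3, 7] / [4]
Final shape: (3, 2, 2, 1).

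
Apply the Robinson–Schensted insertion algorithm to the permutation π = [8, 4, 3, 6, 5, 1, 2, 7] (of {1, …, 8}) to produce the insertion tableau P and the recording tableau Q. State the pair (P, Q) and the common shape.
P = [1, 2, 7] / [3, 5] / [4, 6] / [8];  Q = [1, 4, 8] / [2, 5] / [3, 7] / [6];  common shape = (3, 2, 2, 1)

Row-insert the values π_1, π_2, … into P one at a time, bumping the leftmost entry strictly greater than the inserted value down to the next row. The recording tableau Q records, in position (i, j), the step at which that cell was added to P.
  Insert 8 (step 1): P = [8];  Q = [1]
  Insert 4 (step 2): P = [4] / [8];  Q = [1] / [2]
  Insert 3 (step 3): P = [3] / [4] / [8];  Q = [1] / [2] / [3]
  Insert 6 (step 4): P = [3, 6] / [4] / [8];  Q = [1, 4] / [2] / [3]
  Insert 5 (step 5): P = [3, 5] / [4, 6] / [8];  Q = [1, 4] / [2, 5] / [3]
  Insert 1 (step 6): P = [1, 5] / [3, 6] / [4] / [8];  Q = [1, 4] / [2, 5] / [3] / [6]
  Insert 2 (step 7): P = [1, 2] / [3, 5] / [4, 6] / [8];  Q = [1, 4] / [2, 5] / [3, 7] / [6]
  Insert 7 (step 8): P = [1, 2, 7] / [3, 5] / [4, 6] / [8];  Q = [1, 4, 8] / [2, 5] / [3, 7] / [6]
Final shape: (3, 2, 2, 1).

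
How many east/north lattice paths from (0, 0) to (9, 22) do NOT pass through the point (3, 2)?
Number of paths = 17857775

Total paths from (0, 0) to (9, 22): C(31, 9) = 20160075. Paths through (3, 2): (paths (0, 0) → (3, 2)) × (paths (3, 2) → (9, 22)) = C(5, 3) · C(26, 6) = 10 · 230230 = 2302300. Avoidance count = 20160075 − 2302300 = 17857775.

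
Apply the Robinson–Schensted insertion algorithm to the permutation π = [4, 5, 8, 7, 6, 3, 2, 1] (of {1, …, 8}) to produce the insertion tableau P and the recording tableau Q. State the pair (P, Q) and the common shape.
P = [1, 5, 6] / [2] / [3] / [4] / [7] / [8];  Q = [1, 2, 3] / [4] / [5] / [6] / [7] / [8];  common shape = (3, 1, 1, 1, 1, 1)

Row-insert the values π_1, π_2, … into P one at a time, bumping the leftmost entry strictly greater than the inserted value down to the next row. The recording tableau Q records, in position (i, j), the step at which that cell was added to P.
  Insert 4 (step 1): P = [4];  Q = [1]
  Insert 5 (step 2): P = [4, 5];  Q = [1, 2]
  Insert 8 (step 3): P = [4, 5, 8];  Q = [1, 2, 3]
  Insert 7 (step 4): P = [4, 5, 7] / [8];  Q = [1, 2, 3] / [4]
  Insert 6 (step 5): P = [4, 5, 6] / [7] / [8];  Q = [1, 2, 3] / [4] / [5]
  Insert 3 (step 6): P = [3, 5, 6] / [4] / [7] / [8];  Q = [1, 2, 3] / [4] / [5] / [6]
  Insert 2 (step 7): P = [2, 5, 6] / [3] / [4] / [7] / [8];  Q = [1, 2, 3] / [4] / [5] / [6] / [7]
  Insert 1 (step 8): P = [1, 5, 6] / [2] / [3] / [4] / [7] / [8];  Q = [1, 2, 3] / [4] / [5] / [6] / [7] / [8]
Final shape: (3, 1, 1, 1, 1, 1).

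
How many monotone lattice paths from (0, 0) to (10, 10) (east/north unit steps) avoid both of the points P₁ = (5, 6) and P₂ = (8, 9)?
Number of paths = 81334

Inclusion–exclusion. Total paths: C(20, 10) = 184756. Through P₁: C(11, 5)·C(9, 5) = 58212. Through P₂: C(17, 8)·C(3, 2) = 72930. Since P₁ is strictly southwest of P₂, a monotone path through both must visit P₁ then P₂; paths through both = C(11, 5)·C(6, 3)·C(3, 2) = 27720. Avoid both = 184756 − 58212 − 72930 + 27720 = 81334.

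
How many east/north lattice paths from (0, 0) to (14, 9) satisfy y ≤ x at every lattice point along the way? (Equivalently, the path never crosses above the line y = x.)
Number of paths = 326876

By the reflection principle (André's argument), the number of monotone paths to (14, 9) with n ≤ m that never go above y = x is C(23, 14) − C(23, 15) = 817190 − 490314 = 326876.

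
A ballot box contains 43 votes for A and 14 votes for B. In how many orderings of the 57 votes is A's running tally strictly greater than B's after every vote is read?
Strict-lead orderings = 3914819231400

Total orderings of the 57 votes with 43 for A: C(57, 43) = 7694644696200. By the Bertrand ballot formula (Cycle Lemma / reflection principle), the number of orderings in which A is strictly ahead of B throughout is (p − q)/(p + q) · C(p + q, p) = (43 − 14)/(43 + 14) · 7694644696200 = 3914819231400.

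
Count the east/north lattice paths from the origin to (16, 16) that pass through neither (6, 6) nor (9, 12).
Number of paths = 358982226

Inclusion–exclusion. Total paths: C(32, 16) = 601080390. Through P₁: C(12, 6)·C(20, 10) = 170714544. Through P₂: C(21, 9)·C(11, 7) = 96996900. Since P₁ is strictly southwest of P₂, a monotone path through both must visit P₁ then P₂; paths through both = C(12, 6)·C(9, 3)·C(11, 7) = 25613280. Avoid both = 601080390 − 170714544 − 96996900 + 25613280 = 358982226.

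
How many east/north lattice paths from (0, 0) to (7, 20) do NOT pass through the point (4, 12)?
Number of paths = 587730

Total paths from (0, 0) to (7, 20): C(27, 7) = 888030. Paths through (4, 12): (paths (0, 0) → (4, 12)) × (paths (4, 12) → (7, 20)) = C(16, 4) · C(11, 3) = 1820 · 165 = 300300. Avoidance count = 888030 − 300300 = 587730.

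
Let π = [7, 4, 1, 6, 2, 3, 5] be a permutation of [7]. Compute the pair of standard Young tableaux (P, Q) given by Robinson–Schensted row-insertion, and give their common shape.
P = [1, 2, 3, 5] / [4, 6] / [7];  Q = [1, 4, 6, 7] / [2, 5] / [3];  common shape = (4, 2, 1)

Row-insert the values π_1, π_2, … into P one at a time, bumping the leftmost entry strictly greater than the inserted value down to the next row. The recording tableau Q records, in position (i, j), the step at which that cell was added to P.
  Insert 7 (step 1): P = [7];  Q = [1]
  Insert 4 (step 2): P = [4] / [7];  Q = [1] / [2]
  Insert 1 (step 3): P = [1] / [4] / [7];  Q = [1] / [2] / [3]
  Insert 6 (step 4): P = [1, 6] / [4] / [7];  Q = [1, 4] / [2] / [3]
  Insert 2 (step 5): P = [1, 2] / [4, 6] / [7];  Q = [1, 4] / [2, 5] / [3]
  Insert 3 (step 6): P = [1, 2, 3] / [4, 6] / [7];  Q = [1, 4, 6] / [2, 5] / [3]
  Insert 5 (step 7): P = [1, 2, 3, 5] / [4, 6] / [7];  Q = [1, 4, 6, 7] / [2, 5] / [3]
Final shape: (4, 2, 1).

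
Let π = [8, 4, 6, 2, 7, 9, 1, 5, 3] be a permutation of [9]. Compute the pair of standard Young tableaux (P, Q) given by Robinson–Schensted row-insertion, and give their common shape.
P = [1, 3, 7, 9] / [2, 5] / [4, 6] / [8];  Q = [1, 3, 5, 6] / [2, 8] / [4, 9] / [7];  common shape = (4, 2, 2, 1)

Row-insert the values π_1, π_2, … into P one at a time, bumping the leftmost entry strictly greater than the inserted value down to the next row. The recording tableau Q records, in position (i, j), the step at which that cell was added to P.
  Insert 8 (step 1): P = [8];  Q = [1]
  Insert 4 (step 2): P = [4] / [8];  Q = [1] / [2]
  Insert 6 (step 3): P = [4, 6] / [8];  Q = [1, 3] / [2]
  Insert 2 (step 4): P = [2, 6] / [4] / [8];  Q = [1, 3] / [2] / [4]
  Insert 7 (step 5): P = [2, 6, 7] / [4] / [8];  Q = [1, 3, 5] / [2] / [4]
  Insert 9 (step 6): P = [2, 6, 7, 9] / [4] / [8];  Q = [1, 3, 5, 6] / [2] / [4]
  Insert 1 (step 7): P = [1, 6, 7, 9] / [2] / [4] / [8];  Q = [1, 3, 5, 6] / [2] / [4] / [7]
  Insert 5 (step 8): P = [1, 5, 7, 9] / [2, 6] / [4] / [8];  Q = [1, 3, 5, 6] / [2, 8] / [4] / [7]
  Insert 3 (step 9): P = [1, 3, 7, 9] / [2, 5] / [4, 6] / [8];  Q = [1, 3, 5, 6] / [2, 8] / [4, 9] / [7]
Final shape: (4, 2, 2, 1).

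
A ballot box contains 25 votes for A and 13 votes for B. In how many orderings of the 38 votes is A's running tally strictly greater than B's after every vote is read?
Strict-lead orderings = 1709984304

Total orderings of the 38 votes with 25 for A: C(38, 25) = 5414950296. By the Bertrand ballot formula (Cycle Lemma / reflection principle), the number of orderings in which A is strictly ahead of B throughout is (p − q)/(p + q) · C(p + q, p) = (25 − 13)/(25 + 13) · 5414950296 = 1709984304.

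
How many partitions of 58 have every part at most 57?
p(58, parts ≤ 57) = 715219

Use the recurrence p(n, m) = p(n, m−1) + p(n−m, m): either the largest part is < m (count p(n, m−1)) or the largest part is exactly m (remove one copy of m, count p(n−m, m)). With p(0, ·) = 1 this gives p(58, parts ≤ 57) = 715219. (By conjugating Young diagrams, this also counts partitions of 58 into at most 57 parts.)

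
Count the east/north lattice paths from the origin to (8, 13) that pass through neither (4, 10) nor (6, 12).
Number of paths = 130781

Inclusion–exclusion. Total paths: C(21, 8) = 203490. Through P₁: C(14, 4)·C(7, 4) = 35035. Through P₂: C(18, 6)·C(3, 2) = 55692. Since P₁ is strictly southwest of P₂, a monotone path through both must visit P₁ then P₂; paths through both = C(14, 4)·C(4, 2)·C(3, 2) = 18018. Avoid both = 203490 − 35035 − 55692 + 18018 = 130781.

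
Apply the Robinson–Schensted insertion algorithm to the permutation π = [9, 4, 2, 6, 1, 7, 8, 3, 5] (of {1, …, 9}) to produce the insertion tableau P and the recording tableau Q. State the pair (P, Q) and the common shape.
P = [1, 3, 5, 8] / [2, 6, 7] / [4] / [9];  Q = [1, 4, 6, 7] / [2, 8, 9] / [3] / [5];  common shape = (4, 3, 1, 1)

Row-insert the values π_1, π_2, … into P one at a time, bumping the leftmost entry strictly greater than the inserted value down to the next row. The recording tableau Q records, in position (i, j), the step at which that cell was added to P.
  Insert 9 (step 1): P = [9];  Q = [1]
  Insert 4 (step 2): P = [4] / [9];  Q = [1] / [2]
  Insert 2 (step 3): P = [2] / [4] / [9];  Q = [1] / [2] / [3]
  Insert 6 (step 4): P = [2, 6] / [4] / [9];  Q = [1, 4] / [2] / [3]
  Insert 1 (step 5): P = [1, 6] / [2] / [4] / [9];  Q = [1, 4] / [2] / [3] / [5]
  Insert 7 (step 6): P = [1, 6, 7] / [2] / [4] / [9];  Q = [1, 4, 6] / [2] / [3] / [5]
  Insert 8 (step 7): P = [1, 6, 7, 8] / [2] / [4] / [9];  Q = [1, 4, 6, 7] / [2] / [3] / [5]
  Insert 3 (step 8): P = [1, 3, 7, 8] / [2, 6] / [4] / [9];  Q = [1, 4, 6, 7] / [2, 8] / [3] / [5]
  Insert 5 (step 9): P = [1, 3, 5, 8] / [2, 6, 7] / [4] / [9];  Q = [1, 4, 6, 7] / [2, 8, 9] / [3] / [5]
Final shape: (4, 3, 1, 1).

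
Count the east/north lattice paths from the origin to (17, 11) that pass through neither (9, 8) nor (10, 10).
Number of paths = 16568422

Inclusion–exclusion. Total paths: C(28, 17) = 21474180. Through P₁: C(17, 9)·C(11, 8) = 4011150. Through P₂: C(20, 10)·C(8, 7) = 1478048. Since P₁ is strictly southwest of P₂, a monotone path through both must visit P₁ then P₂; paths through both = C(17, 9)·C(3, 1)·C(8, 7) = 583440. Avoid both = 21474180 − 4011150 − 1478048 + 583440 = 16568422.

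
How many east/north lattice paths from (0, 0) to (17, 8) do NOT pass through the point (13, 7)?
Number of paths = 693975

Total paths from (0, 0) to (17, 8): C(25, 17) = 1081575. Paths through (13, 7): (paths (0, 0) → (13, 7)) × (paths (13, 7) → (17, 8)) = C(20, 13) · C(5, 4) = 77520 · 5 = 387600. Avoidance count = 1081575 − 387600 = 693975.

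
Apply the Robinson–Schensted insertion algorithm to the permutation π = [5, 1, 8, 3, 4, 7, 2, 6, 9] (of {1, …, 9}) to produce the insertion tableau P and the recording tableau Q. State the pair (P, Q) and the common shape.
P = [1, 2, 4, 6, 9] / [3, 7] / [5, 8];  Q = [1, 3, 5, 6, 9] / [2, 4] / [7, 8];  common shape = (5, 2, 2)

Row-insert the values π_1, π_2, … into P one at a time, bumping the leftmost entry strictly greater than the inserted value down to the next row. The recording tableau Q records, in position (i, j), the step at which that cell was added to P.
  Insert 5 (step 1): P = [5];  Q = [1]
  Insert 1 (step 2): P = [1] / [5];  Q = [1] / [2]
  Insert 8 (step 3): P = [1, 8] / [5];  Q = [1, 3] / [2]
  Insert 3 (step 4): P = [1, 3] / [5, 8];  Q = [1, 3] / [2, 4]
  Insert 4 (step 5): P = [1, 3, 4] / [5, 8];  Q = [1, 3, 5] / [2, 4]
  Insert 7 (step 6): P = [1, 3, 4, 7] / [5, 8];  Q = [1, 3, 5, 6] / [2, 4]
  Insert 2 (step 7): P = [1, 2, 4, 7] / [3, 8] / [5];  Q = [1, 3, 5, 6] / [2, 4] / [7]
  Insert 6 (step 8): P = [1, 2, 4, 6] / [3, 7] / [5, 8];  Q = [1, 3, 5, 6] / [2, 4] / [7, 8]
  Insert 9 (step 9): P = [1, 2, 4, 6, 9] / [3, 7] / [5, 8];  Q = [1, 3, 5, 6, 9] / [2, 4] / [7, 8]
Final shape: (5, 2, 2).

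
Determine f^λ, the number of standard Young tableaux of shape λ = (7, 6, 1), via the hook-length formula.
# SYT of shape (7, 6, 1) = 4576

Hook-length formula: f^λ = n! / Π hook(c), product over all cells c of the Young diagram. For λ = (7, 6, 1), n = 14 boxes. Hook lengths by row (left-to-right, top-to-bottom): [9, 7, 6, 5, 4, 3, 1]; [7, 5, 4, 3, 2, 1]; [1]. Product of hooks = 19051200. So f^λ = 14! / 19051200 = 87178291200 / 19051200 = 4576.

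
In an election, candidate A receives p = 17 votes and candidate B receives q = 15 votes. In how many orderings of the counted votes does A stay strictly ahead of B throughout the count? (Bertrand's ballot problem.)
Strict-lead orderings = 35357670

Total orderings of the 32 votes with 17 for A: C(32, 17) = 565722720. By the Bertrand ballot formula (Cycle Lemma / reflection principle), the number of orderings in which A is strictly ahead of B throughout is (p − q)/(p + q) · C(p + q, p) = (17 − 15)/(17 + 15) · 565722720 = 35357670.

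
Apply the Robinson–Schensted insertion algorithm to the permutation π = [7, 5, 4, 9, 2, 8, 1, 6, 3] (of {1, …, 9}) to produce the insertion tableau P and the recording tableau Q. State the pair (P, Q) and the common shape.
P = [1, 3] / [2, 6] / [4, 8] / [5, 9] / [7];  Q = [1, 4] / [2, 6] / [3, 8] / [5, 9] / [7];  common shape = (2, 2, 2, 2, 1)

Row-insert the values π_1, π_2, … into P one at a time, bumping the leftmost entry strictly greater than the inserted value down to the next row. The recording tableau Q records, in position (i, j), the step at which that cell was added to P.
  Insert 7 (step 1): P = [7];  Q = [1]
  Insert 5 (step 2): P = [5] / [7];  Q = [1] / [2]
  Insert 4 (step 3): P = [4] / [5] / [7];  Q = [1] / [2] / [3]
  Insert 9 (step 4): P = [4, 9] / [5] / [7];  Q = [1, 4] / [2] / [3]
  Insert 2 (step 5): P = [2, 9] / [4] / [5] / [7];  Q = [1, 4] / [2] / [3] / [5]
  Insert 8 (step 6): P = [2, 8] / [4, 9] / [5] / [7];  Q = [1, 4] / [2, 6] / [3] / [5]
  Insert 1 (step 7): P = [1, 8] / [2, 9] / [4] / [5] / [7];  Q = [1, 4] / [2, 6] / [3] / [5] / [7]
  Insert 6 (step 8): P = [1, 6] / [2, 8] / [4, 9] / [5] / [7];  Q = [1, 4] / [2, 6] / [3, 8] / [5] / [7]
  Insert 3 (step 9): P = [1, 3] / [2, 6] / [4, 8] / [5, 9] / [7];  Q = [1, 4] / [2, 6] / [3, 8] / [5, 9] / [7]
Final shape: (2, 2, 2, 2, 1).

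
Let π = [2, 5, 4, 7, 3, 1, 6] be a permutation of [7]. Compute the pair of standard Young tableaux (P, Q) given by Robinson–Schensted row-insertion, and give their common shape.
P = [1, 3, 6] / [2, 7] / [4] / [5];  Q = [1, 2, 4] / [3, 7] / [5] / [6];  common shape = (3, 2, 1, 1)

Row-insert the values π_1, π_2, … into P one at a time, bumping the leftmost entry strictly greater than the inserted value down to the next row. The recording tableau Q records, in position (i, j), the step at which that cell was added to P.
  Insert 2 (step 1): P = [2];  Q = [1]
  Insert 5 (step 2): P = [2, 5];  Q = [1, 2]
  Insert 4 (step 3): P = [2, 4] / [5];  Q = [1, 2] / [3]
  Insert 7 (step 4): P = [2, 4, 7] / [5];  Q = [1, 2, 4] / [3]
  Insert 3 (step 5): P = [2, 3, 7] / [4] / [5];  Q = [1, 2, 4] / [3] / [5]
  Insert 1 (step 6): P = [1, 3, 7] / [2] / [4] / [5];  Q = [1, 2, 4] / [3] / [5] / [6]
  Insert 6 (step 7): P = [1, 3, 6] / [2, 7] / [4] / [5];  Q = [1, 2, 4] / [3, 7] / [5] / [6]
Final shape: (3, 2, 1, 1).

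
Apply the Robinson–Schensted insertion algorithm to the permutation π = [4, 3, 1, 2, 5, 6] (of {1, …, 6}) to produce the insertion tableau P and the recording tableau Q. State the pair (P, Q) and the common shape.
P = [1, 2, 5, 6] / [3] / [4];  Q = [1, 4, 5, 6] / [2] / [3];  common shape = (4, 1, 1)

Row-insert the values π_1, π_2, … into P one at a time, bumping the leftmost entry strictly greater than the inserted value down to the next row. The recording tableau Q records, in position (i, j), the step at which that cell was added to P.
  Insert 4 (step 1): P = [4];  Q = [1]
  Insert 3 (step 2): P = [3] / [4];  Q = [1] / [2]
  Insert 1 (step 3): P = [1] / [3] / [4];  Q = [1] / [2] / [3]
  Insert 2 (step 4): P = [1, 2] / [3] / [4];  Q = [1, 4] / [2] / [3]
  Insert 5 (step 5): P = [1, 2, 5] / [3] / [4];  Q = [1, 4, 5] / [2] / [3]
  Insert 6 (step 6): P = [1, 2, 5, 6] / [3] / [4];  Q = [1, 4, 5, 6] / [2] / [3]
Final shape: (4, 1, 1).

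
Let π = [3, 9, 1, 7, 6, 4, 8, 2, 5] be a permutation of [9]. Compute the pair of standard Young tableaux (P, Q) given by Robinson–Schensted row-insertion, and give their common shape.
P = [1, 2, 5] / [3, 4, 8] / [6] / [7] / [9];  Q = [1, 2, 7] / [3, 4, 9] / [5] / [6] / [8];  common shape = (3, 3, 1, 1, 1)

Row-insert the values π_1, π_2, … into P one at a time, bumping the leftmost entry strictly greater than the inserted value down to the next row. The recording tableau Q records, in position (i, j), the step at which that cell was added to P.
  Insert 3 (step 1): P = [3];  Q = [1]
  Insert 9 (step 2): P = [3, 9];  Q = [1, 2]
  Insert 1 (step 3): P = [1, 9] / [3];  Q = [1, 2] / [3]
  Insert 7 (step 4): P = [1, 7] / [3, 9];  Q = [1, 2] / [3, 4]
  Insert 6 (step 5): P = [1, 6] / [3, 7] / [9];  Q = [1, 2] / [3, 4] / [5]
  Insert 4 (step 6): P = [1, 4] / [3, 6] / [7] / [9];  Q = [1, 2] / [3, 4] / [5] / [6]
  Insert 8 (step 7): P = [1, 4, 8] / [3, 6] / [7] / [9];  Q = [1, 2, 7] / [3, 4] / [5] / [6]
  Insert 2 (step 8): P = [1, 2, 8] / [3, 4] / [6] / [7] / [9];  Q = [1, 2, 7] / [3, 4] / [5] / [6] / [8]
  Insert 5 (step 9): P = [1, 2, 5] / [3, 4, 8] / [6] / [7] / [9];  Q = [1, 2, 7] / [3, 4, 9] / [5] / [6] / [8]
Final shape: (3, 3, 1, 1, 1).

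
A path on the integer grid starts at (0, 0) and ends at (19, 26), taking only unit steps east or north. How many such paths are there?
Number of paths = 2438362177020

A monotone lattice path from (0, 0) to (19, 26) consists of 19 east steps and 26 north steps in some order, so it is determined by which 19 of the 45 steps are east. The count is C(45, 19) = 2438362177020.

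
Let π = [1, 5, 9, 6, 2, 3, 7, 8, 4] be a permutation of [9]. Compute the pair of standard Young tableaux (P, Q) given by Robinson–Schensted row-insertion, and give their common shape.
P = [1, 2, 3, 4, 8] / [5, 6, 7] / [9];  Q = [1, 2, 3, 7, 8] / [4, 6, 9] / [5];  common shape = (5, 3, 1)

Row-insert the values π_1, π_2, … into P one at a time, bumping the leftmost entry strictly greater than the inserted value down to the next row. The recording tableau Q records, in position (i, j), the step at which that cell was added to P.
  Insert 1 (step 1): P = [1];  Q = [1]
  Insert 5 (step 2): P = [1, 5];  Q = [1, 2]
  Insert 9 (step 3): P = [1, 5, 9];  Q = [1, 2, 3]
  Insert 6 (step 4): P = [1, 5, 6] / [9];  Q = [1, 2, 3] / [4]
  Insert 2 (step 5): P = [1, 2, 6] / [5] / [9];  Q = [1, 2, 3] / [4] / [5]
  Insert 3 (step 6): P = [1, 2, 3] / [5, 6] / [9];  Q = [1, 2, 3] / [4, 6] / [5]
  Insert 7 (step 7): P = [1, 2, 3, 7] / [5, 6] / [9];  Q = [1, 2, 3, 7] / [4, 6] / [5]
  Insert 8 (step 8): P = [1, 2, 3, 7, 8] / [5, 6] / [9];  Q = [1, 2, 3, 7, 8] / [4, 6] / [5]
  Insert 4 (step 9): P = [1, 2, 3, 4, 8] / [5, 6, 7] / [9];  Q = [1, 2, 3, 7, 8] / [4, 6, 9] / [5]
Final shape: (5, 3, 1).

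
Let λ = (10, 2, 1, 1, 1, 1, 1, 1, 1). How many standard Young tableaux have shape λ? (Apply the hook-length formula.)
# SYT of shape (10, 2, 1, 1, 1, 1, 1, 1, 1) = 369512

Hook-length formula: f^λ = n! / Π hook(c), product over all cells c of the Young diagram. For λ = (10, 2, 1, 1, 1, 1, 1, 1, 1), n = 19 boxes. Hook lengths by row (left-to-right, top-to-bottom): [18, 10, 8, 7, 6, 5, 4, 3, 2, 1]; [9, 1]; [7]; [6]; [5]; [4]; [3]; [2]; [1]. Product of hooks = 329204736000. So f^λ = 19! / 329204736000 = 121645100408832000 / 329204736000 = 369512.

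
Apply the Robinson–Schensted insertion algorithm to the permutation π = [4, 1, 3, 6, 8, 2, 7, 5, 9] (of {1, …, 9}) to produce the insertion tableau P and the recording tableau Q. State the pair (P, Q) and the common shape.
P = [1, 2, 5, 7, 9] / [3, 6] / [4, 8];  Q = [1, 3, 4, 5, 9] / [2, 7] / [6, 8];  common shape = (5, 2, 2)

Row-insert the values π_1, π_2, … into P one at a time, bumping the leftmost entry strictly greater than the inserted value down to the next row. The recording tableau Q records, in position (i, j), the step at which that cell was added to P.
  Insert 4 (step 1): P = [4];  Q = [1]
  Insert 1 (step 2): P = [1] / [4];  Q = [1] / [2]
  Insert 3 (step 3): P = [1, 3] / [4];  Q = [1, 3] / [2]
  Insert 6 (step 4): P = [1, 3, 6] / [4];  Q = [1, 3, 4] / [2]
  Insert 8 (step 5): P = [1, 3, 6, 8] / [4];  Q = [1, 3, 4, 5] / [2]
  Insert 2 (step 6): P = [1, 2, 6, 8] / [3] / [4];  Q = [1, 3, 4, 5] / [2] / [6]
  Insert 7 (step 7): P = [1, 2, 6, 7] / [3, 8] / [4];  Q = [1, 3, 4, 5] / [2, 7] / [6]
  Insert 5 (step 8): P = [1, 2, 5, 7] / [3, 6] / [4, 8];  Q = [1, 3, 4, 5] / [2, 7] / [6, 8]
  Insert 9 (step 9): P = [1, 2, 5, 7, 9] / [3, 6] / [4, 8];  Q = [1, 3, 4, 5, 9] / [2, 7] / [6, 8]
Final shape: (5, 2, 2).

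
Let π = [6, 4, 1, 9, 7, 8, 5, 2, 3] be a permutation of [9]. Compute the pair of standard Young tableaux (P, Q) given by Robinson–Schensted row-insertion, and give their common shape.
P = [1, 2, 3] / [4, 5, 8] / [6, 7] / [9];  Q = [1, 4, 6] / [2, 5, 9] / [3, 7] / [8];  common shape = (3, 3, 2, 1)

Row-insert the values π_1, π_2, … into P one at a time, bumping the leftmost entry strictly greater than the inserted value down to the next row. The recording tableau Q records, in position (i, j), the step at which that cell was added to P.
  Insert 6 (step 1): P = [6];  Q = [1]
  Insert 4 (step 2): P = [4] / [6];  Q = [1] / [2]
  Insert 1 (step 3): P = [1] / [4] / [6];  Q = [1] / [2] / [3]
  Insert 9 (step 4): P = [1, 9] / [4] / [6];  Q = [1, 4] / [2] / [3]
  Insert 7 (step 5): P = [1, 7] / [4, 9] / [6];  Q = [1, 4] / [2, 5] / [3]
  Insert 8 (step 6): P = [1, 7, 8] / [4, 9] / [6];  Q = [1, 4, 6] / [2, 5] / [3]
  Insert 5 (step 7): P = [1, 5, 8] / [4, 7] / [6, 9];  Q = [1, 4, 6] / [2, 5] / [3, 7]
  Insert 2 (step 8): P = [1, 2, 8] / [4, 5] / [6, 7] / [9];  Q = [1, 4, 6] / [2, 5] / [3, 7] / [8]
  Insert 3 (step 9): P = [1, 2, 3] / [4, 5, 8] / [6, 7] / [9];  Q = [1, 4, 6] / [2, 5, 9] / [3, 7] / [8]
Final shape: (3, 3, 2, 1).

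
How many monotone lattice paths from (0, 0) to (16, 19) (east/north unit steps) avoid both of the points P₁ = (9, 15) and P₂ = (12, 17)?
Number of paths = 3046139205

Inclusion–exclusion. Total paths: C(35, 16) = 4059928950. Through P₁: C(24, 9)·C(11, 7) = 431476320. Through P₂: C(29, 12)·C(6, 4) = 778439025. Since P₁ is strictly southwest of P₂, a monotone path through both must visit P₁ then P₂; paths through both = C(24, 9)·C(5, 3)·C(6, 4) = 196125600. Avoid both = 4059928950 − 431476320 − 778439025 + 196125600 = 3046139205.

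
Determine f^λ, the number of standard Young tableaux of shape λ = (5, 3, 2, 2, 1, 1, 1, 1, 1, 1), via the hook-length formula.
# SYT of shape (5, 3, 2, 2, 1, 1, 1, 1, 1, 1) = 1790100

Hook-length formula: f^λ = n! / Π hook(c), product over all cells c of the Young diagram. For λ = (5, 3, 2, 2, 1, 1, 1, 1, 1, 1), n = 18 boxes. Hook lengths by row (left-to-right, top-to-bottom): [14, 7, 4, 2, 1]; [11, 4, 1]; [9, 2]; [8, 1]; [6]; [5]; [4]; [3]; [2]; [1]. Product of hooks = 3576545280. So f^λ = 18! / 3576545280 = 6402373705728000 / 3576545280 = 1790100.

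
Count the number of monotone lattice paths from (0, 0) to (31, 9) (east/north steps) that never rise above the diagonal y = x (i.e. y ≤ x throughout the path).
Number of paths = 196534195

By the reflection principle (André's argument), the number of monotone paths to (31, 9) with n ≤ m that never go above y = x is C(40, 31) − C(40, 32) = 273438880 − 76904685 = 196534195.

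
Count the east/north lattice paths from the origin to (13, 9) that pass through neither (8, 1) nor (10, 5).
Number of paths = 385457

Inclusion–exclusion. Total paths: C(22, 13) = 497420. Through P₁: C(9, 8)·C(13, 5) = 11583. Through P₂: C(15, 10)·C(7, 3) = 105105. Since P₁ is strictly southwest of P₂, a monotone path through both must visit P₁ then P₂; paths through both = C(9, 8)·C(6, 2)·C(7, 3) = 4725. Avoid both = 497420 − 11583 − 105105 + 4725 = 385457.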